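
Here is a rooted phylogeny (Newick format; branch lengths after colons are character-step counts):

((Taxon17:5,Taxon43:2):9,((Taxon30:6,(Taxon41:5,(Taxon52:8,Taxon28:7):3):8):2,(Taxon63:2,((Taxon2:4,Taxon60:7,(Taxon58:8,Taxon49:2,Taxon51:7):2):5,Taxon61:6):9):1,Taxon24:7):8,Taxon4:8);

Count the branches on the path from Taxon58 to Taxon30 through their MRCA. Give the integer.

The MRCA of Taxon58 and Taxon30 is the node subtending ((Taxon30,(Taxon41,(Taxon52,Taxon28))),(Taxon63,((Taxon2,Taxon60,(Taxon58,Taxon49,Taxon51)),Taxon61)),Taxon24).
From Taxon58 up to that node: 5 branches. From Taxon30 up to the same node: 2 branches. Total: 5 + 2 = 7.

7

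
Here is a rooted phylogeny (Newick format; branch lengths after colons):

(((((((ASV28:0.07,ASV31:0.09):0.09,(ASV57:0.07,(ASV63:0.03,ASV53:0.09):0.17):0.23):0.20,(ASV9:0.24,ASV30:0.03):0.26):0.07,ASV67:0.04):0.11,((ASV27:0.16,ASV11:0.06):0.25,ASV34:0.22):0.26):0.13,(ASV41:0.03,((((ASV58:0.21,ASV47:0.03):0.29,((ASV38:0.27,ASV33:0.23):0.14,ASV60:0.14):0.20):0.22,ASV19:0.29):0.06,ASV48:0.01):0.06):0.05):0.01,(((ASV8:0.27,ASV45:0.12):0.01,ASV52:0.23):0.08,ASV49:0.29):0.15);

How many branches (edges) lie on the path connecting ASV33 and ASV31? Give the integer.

The MRCA of ASV33 and ASV31 is the node subtending ((((((ASV28,ASV31),(ASV57,(ASV63,ASV53))),(ASV9,ASV30)),ASV67),((ASV27,ASV11),ASV34)),(ASV41,((((ASV58,ASV47),((ASV38,ASV33),ASV60)),ASV19),ASV48))).
From ASV33 up to that node: 7 branches. From ASV31 up to the same node: 6 branches. Total: 7 + 6 = 13.

13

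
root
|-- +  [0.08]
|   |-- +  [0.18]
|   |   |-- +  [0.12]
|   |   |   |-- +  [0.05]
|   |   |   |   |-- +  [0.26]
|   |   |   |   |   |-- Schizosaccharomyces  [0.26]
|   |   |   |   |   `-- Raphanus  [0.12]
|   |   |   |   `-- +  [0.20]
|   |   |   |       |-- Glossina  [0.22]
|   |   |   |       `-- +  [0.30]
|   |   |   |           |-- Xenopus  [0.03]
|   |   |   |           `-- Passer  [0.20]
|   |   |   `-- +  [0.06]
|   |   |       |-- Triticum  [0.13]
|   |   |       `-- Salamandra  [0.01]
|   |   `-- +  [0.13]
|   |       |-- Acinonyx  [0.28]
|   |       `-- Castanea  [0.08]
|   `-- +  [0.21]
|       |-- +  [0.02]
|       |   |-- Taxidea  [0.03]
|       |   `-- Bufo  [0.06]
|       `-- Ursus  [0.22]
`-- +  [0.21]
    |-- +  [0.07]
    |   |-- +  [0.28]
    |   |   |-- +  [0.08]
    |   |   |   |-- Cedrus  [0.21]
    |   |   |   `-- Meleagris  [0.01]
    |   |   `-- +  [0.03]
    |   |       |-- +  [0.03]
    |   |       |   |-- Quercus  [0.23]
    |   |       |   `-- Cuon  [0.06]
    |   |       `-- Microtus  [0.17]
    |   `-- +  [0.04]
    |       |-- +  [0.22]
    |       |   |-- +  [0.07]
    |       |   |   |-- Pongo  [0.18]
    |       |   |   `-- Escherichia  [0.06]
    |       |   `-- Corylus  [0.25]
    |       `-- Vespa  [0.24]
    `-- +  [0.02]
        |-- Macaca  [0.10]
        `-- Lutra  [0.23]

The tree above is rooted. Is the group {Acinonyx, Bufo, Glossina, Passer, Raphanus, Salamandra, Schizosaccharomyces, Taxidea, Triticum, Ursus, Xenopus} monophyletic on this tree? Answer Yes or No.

No

The MRCA of the listed taxa subtends (((((Schizosaccharomyces,Raphanus),(Glossina,(Xenopus,Passer))),(Triticum,Salamandra)),(Acinonyx,Castanea)),((Taxidea,Bufo),Ursus)).
That clade also contains Castanea, which is not in the proposed group, so the group is not monophyletic.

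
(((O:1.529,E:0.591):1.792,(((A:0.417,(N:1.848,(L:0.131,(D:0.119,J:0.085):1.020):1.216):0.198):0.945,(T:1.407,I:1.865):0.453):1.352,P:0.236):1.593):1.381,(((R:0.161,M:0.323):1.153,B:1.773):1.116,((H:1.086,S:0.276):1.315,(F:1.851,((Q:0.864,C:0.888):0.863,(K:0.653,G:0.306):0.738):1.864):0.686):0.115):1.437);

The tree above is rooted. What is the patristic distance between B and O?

9.028

The path runs B → … → MRCA → … → O; the MRCA is the root of the tree.
Branch lengths along that path: 1.773 + 1.116 + 1.437 + 1.381 + 1.792 + 1.529 = 9.028.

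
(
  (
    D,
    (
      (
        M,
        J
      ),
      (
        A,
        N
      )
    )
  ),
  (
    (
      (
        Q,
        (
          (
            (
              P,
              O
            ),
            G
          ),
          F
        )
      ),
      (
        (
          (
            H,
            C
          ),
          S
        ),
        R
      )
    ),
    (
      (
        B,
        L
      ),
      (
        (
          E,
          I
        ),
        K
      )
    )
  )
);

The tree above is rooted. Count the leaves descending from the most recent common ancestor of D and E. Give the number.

19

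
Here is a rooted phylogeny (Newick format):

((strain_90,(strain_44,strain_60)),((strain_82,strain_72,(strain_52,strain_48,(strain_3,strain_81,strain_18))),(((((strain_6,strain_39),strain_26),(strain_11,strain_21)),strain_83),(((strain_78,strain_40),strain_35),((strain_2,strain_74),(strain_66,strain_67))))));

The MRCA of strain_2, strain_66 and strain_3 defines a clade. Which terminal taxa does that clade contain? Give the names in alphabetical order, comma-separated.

Tracing strain_2: it sits inside (strain_2,strain_74).
Tracing strain_66: it sits inside (strain_66,strain_67).
Tracing strain_3: it sits inside (strain_3,strain_81,strain_18).
The smallest clade enclosing all 3 is ((strain_82,strain_72,(strain_52,strain_48,(strain_3,strain_81,strain_18))),(((((strain_6,strain_39),strain_26),(strain_11,strain_21)),strain_83),(((strain_78,strain_40),strain_35),((strain_2,strain_74),(strain_66,strain_67))))); the answer is its 20 terminal taxa in alphabetical order.

strain_11, strain_18, strain_2, strain_21, strain_26, strain_3, strain_35, strain_39, strain_40, strain_48, strain_52, strain_6, strain_66, strain_67, strain_72, strain_74, strain_78, strain_81, strain_82, strain_83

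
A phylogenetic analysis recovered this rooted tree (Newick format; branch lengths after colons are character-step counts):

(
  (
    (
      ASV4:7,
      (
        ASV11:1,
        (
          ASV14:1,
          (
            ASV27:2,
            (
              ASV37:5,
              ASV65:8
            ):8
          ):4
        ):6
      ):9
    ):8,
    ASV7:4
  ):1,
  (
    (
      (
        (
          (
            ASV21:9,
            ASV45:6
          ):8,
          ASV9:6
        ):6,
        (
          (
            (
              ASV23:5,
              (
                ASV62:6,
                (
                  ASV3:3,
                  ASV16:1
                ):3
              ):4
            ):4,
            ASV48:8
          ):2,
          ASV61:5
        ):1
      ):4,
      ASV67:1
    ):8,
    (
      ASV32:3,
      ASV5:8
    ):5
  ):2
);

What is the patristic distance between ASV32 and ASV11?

The path runs ASV32 → … → MRCA → … → ASV11; the MRCA is the root of the tree.
Branch lengths along that path: 3 + 5 + 2 + 1 + 8 + 9 + 1 = 29.

29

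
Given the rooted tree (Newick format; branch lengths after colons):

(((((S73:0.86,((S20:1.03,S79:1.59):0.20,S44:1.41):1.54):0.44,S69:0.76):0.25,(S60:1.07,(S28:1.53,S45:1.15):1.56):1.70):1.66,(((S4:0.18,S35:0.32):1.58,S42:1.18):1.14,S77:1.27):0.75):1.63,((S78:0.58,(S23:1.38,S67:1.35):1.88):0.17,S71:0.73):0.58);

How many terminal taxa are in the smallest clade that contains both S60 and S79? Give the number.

8

The MRCA of S60 and S79 is the node subtending (((S73,((S20,S79),S44)),S69),(S60,(S28,S45))).
That clade contains 8 terminal taxa: S20, S28, S44, S45, S60, S69, S73, S79.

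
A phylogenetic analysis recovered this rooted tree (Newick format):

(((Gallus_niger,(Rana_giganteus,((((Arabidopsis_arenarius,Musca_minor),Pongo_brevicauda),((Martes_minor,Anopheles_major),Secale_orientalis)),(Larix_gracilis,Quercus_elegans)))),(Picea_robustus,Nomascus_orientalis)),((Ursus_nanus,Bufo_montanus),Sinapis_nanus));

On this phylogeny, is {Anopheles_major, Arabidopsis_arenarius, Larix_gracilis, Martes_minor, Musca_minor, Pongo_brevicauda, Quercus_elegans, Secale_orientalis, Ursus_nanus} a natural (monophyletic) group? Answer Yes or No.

The MRCA of the listed taxa is the root, so the smallest clade containing them is the whole tree.
That clade also contains Bufo_montanus, Gallus_niger, Nomascus_orientalis, Picea_robustus, Rana_giganteus, Sinapis_nanus, which are not in the proposed group, so the group is not monophyletic.

No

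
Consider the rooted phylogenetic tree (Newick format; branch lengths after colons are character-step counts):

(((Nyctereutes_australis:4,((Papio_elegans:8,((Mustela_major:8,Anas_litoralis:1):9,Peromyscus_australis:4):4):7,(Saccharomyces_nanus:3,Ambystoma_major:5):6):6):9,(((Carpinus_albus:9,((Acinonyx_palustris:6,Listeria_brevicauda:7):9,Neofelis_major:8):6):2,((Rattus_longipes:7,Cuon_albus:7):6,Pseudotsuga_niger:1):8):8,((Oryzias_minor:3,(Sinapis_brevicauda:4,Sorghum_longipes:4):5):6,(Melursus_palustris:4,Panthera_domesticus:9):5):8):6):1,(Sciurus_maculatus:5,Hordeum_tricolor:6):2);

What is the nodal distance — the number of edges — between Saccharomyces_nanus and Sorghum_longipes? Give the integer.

9

The MRCA of Saccharomyces_nanus and Sorghum_longipes is the node subtending ((Nyctereutes_australis,((Papio_elegans,((Mustela_major,Anas_litoralis),Peromyscus_australis)),(Saccharomyces_nanus,Ambystoma_major))),(((Carpinus_albus,((Acinonyx_palustris,Listeria_brevicauda),Neofelis_major)),((Rattus_longipes,Cuon_albus),Pseudotsuga_niger)),((Oryzias_minor,(Sinapis_brevicauda,Sorghum_longipes)),(Melursus_palustris,Panthera_domesticus)))).
From Saccharomyces_nanus up to that node: 4 branches. From Sorghum_longipes up to the same node: 5 branches. Total: 4 + 5 = 9.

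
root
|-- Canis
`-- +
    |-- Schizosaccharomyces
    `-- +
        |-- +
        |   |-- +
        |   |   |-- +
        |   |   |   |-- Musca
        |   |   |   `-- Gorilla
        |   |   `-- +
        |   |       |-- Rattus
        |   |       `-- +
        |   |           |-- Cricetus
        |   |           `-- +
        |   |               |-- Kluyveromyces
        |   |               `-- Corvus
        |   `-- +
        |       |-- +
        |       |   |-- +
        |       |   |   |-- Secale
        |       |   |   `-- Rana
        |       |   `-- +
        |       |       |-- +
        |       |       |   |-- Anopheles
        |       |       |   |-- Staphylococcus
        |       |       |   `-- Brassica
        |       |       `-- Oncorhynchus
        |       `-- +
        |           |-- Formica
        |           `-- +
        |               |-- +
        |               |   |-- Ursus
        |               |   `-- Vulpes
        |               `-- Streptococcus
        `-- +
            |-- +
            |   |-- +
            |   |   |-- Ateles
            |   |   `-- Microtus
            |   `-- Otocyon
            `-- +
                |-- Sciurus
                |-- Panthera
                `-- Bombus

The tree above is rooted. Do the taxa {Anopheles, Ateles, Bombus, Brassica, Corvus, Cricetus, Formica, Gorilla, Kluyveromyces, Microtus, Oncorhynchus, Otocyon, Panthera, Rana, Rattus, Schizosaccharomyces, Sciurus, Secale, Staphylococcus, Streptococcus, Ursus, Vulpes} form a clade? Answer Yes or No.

No

The MRCA of the listed taxa subtends (Schizosaccharomyces,((((Musca,Gorilla),(Rattus,(Cricetus,(Kluyveromyces,Corvus)))),(((Secale,Rana),((Anopheles,Staphylococcus,Brassica),Oncorhynchus)),(Formica,((Ursus,Vulpes),Streptococcus)))),(((Ateles,Microtus),Otocyon),(Sciurus,Panthera,Bombus)))).
That clade also contains Musca, which is not in the proposed group, so the group is not monophyletic.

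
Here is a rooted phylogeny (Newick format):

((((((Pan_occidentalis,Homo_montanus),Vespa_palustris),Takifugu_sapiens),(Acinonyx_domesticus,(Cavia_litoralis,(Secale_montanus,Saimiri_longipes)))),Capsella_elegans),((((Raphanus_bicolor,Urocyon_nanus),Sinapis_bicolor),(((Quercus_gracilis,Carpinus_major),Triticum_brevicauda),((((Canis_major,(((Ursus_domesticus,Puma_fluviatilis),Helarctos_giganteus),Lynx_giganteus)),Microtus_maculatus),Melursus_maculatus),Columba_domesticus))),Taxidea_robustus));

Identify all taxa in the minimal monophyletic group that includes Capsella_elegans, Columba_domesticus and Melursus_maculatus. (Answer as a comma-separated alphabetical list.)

Tracing Capsella_elegans: it sits inside (((((Pan_occidentalis,Homo_montanus),Vespa_palustris),Takifugu_sapiens),(Acinonyx_domesticus,(Cavia_litoralis,(Secale_montanus,Saimiri_longipes)))),Capsella_elegans).
Tracing Columba_domesticus: it sits inside ((((Canis_major,(((Ursus_domesticus,Puma_fluviatilis),Helarctos_giganteus),Lynx_giganteus)),Microtus_maculatus),Melursus_maculatus),Columba_domesticus).
Tracing Melursus_maculatus: it sits inside (((Canis_major,(((Ursus_domesticus,Puma_fluviatilis),Helarctos_giganteus),Lynx_giganteus)),Microtus_maculatus),Melursus_maculatus).
The smallest clade enclosing all 3 is the whole tree (their MRCA is the root), so the answer is all 24 tips in alphabetical order.

Acinonyx_domesticus, Canis_major, Capsella_elegans, Carpinus_major, Cavia_litoralis, Columba_domesticus, Helarctos_giganteus, Homo_montanus, Lynx_giganteus, Melursus_maculatus, Microtus_maculatus, Pan_occidentalis, Puma_fluviatilis, Quercus_gracilis, Raphanus_bicolor, Saimiri_longipes, Secale_montanus, Sinapis_bicolor, Takifugu_sapiens, Taxidea_robustus, Triticum_brevicauda, Urocyon_nanus, Ursus_domesticus, Vespa_palustris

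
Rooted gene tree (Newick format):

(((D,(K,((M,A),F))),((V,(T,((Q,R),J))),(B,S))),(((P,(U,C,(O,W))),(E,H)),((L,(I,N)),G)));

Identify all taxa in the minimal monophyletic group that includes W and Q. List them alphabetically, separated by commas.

A, B, C, D, E, F, G, H, I, J, K, L, M, N, O, P, Q, R, S, T, U, V, W

Tracing W: it sits inside (O,W).
Tracing Q: it sits inside (Q,R).
The smallest clade enclosing both is the whole tree (their MRCA is the root), so the answer is all 23 tips in alphabetical order.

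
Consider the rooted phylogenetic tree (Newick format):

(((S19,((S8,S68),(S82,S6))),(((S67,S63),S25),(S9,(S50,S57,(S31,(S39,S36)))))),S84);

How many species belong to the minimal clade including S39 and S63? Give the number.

9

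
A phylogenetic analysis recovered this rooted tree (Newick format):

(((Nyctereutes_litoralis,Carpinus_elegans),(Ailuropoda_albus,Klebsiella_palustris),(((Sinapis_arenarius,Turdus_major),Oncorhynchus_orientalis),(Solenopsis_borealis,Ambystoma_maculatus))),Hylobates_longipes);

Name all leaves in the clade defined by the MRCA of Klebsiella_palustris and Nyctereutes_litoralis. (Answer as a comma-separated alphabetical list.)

Tracing Klebsiella_palustris: it sits inside (Ailuropoda_albus,Klebsiella_palustris).
Tracing Nyctereutes_litoralis: it sits inside (Nyctereutes_litoralis,Carpinus_elegans).
The smallest clade enclosing both is ((Nyctereutes_litoralis,Carpinus_elegans),(Ailuropoda_albus,Klebsiella_palustris),(((Sinapis_arenarius,Turdus_major),Oncorhynchus_orientalis),(Solenopsis_borealis,Ambystoma_maculatus))); the answer is its 9 terminal taxa in alphabetical order.

Ailuropoda_albus, Ambystoma_maculatus, Carpinus_elegans, Klebsiella_palustris, Nyctereutes_litoralis, Oncorhynchus_orientalis, Sinapis_arenarius, Solenopsis_borealis, Turdus_major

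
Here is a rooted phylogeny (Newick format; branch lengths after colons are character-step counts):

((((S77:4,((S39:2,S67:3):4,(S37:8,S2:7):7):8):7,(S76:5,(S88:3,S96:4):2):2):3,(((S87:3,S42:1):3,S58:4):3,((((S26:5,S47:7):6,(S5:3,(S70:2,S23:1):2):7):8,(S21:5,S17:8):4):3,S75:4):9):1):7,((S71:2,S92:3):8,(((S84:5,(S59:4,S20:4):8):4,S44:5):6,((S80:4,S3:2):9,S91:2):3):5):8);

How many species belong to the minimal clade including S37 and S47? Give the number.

The MRCA of S37 and S47 is the node subtending (((S77,((S39,S67),(S37,S2))),(S76,(S88,S96))),(((S87,S42),S58),((((S26,S47),(S5,(S70,S23))),(S21,S17)),S75))).
That clade contains 19 terminal taxa: S17, S2, S21, S23, S26, S37, S39, S42, S47, S5, S58, S67, S70, S75, S76, S77, S87, S88, S96.

19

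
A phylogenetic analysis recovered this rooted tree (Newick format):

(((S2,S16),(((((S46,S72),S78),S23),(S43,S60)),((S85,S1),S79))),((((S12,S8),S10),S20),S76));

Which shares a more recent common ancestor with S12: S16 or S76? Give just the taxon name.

S76

The MRCA of S12 and S76 subtends ((((S12,S8),S10),S20),S76) (5 taxa).
The MRCA of S12 and S16 is the root, subtending the entire tree (16 taxa).
The first is nested inside the second, so S12 shares a more recent common ancestor with S76.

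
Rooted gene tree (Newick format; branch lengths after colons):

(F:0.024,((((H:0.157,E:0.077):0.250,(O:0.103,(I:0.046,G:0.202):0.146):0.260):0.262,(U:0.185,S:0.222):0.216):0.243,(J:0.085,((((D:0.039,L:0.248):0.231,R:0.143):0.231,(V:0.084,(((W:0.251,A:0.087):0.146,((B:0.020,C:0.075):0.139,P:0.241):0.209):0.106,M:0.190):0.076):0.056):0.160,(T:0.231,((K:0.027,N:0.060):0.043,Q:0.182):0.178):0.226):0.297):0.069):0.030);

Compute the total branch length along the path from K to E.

The path runs K → … → MRCA → … → E; the MRCA is the node subtending ((((H,E),(O,(I,G))),(U,S)),(J,((((D,L),R),(V,(((W,A),((B,C),P)),M))),(T,((K,N),Q))))).
Branch lengths along that path: 0.027 + 0.043 + 0.178 + 0.226 + 0.297 + 0.069 + 0.243 + 0.262 + 0.250 + 0.077 = 1.672.

1.672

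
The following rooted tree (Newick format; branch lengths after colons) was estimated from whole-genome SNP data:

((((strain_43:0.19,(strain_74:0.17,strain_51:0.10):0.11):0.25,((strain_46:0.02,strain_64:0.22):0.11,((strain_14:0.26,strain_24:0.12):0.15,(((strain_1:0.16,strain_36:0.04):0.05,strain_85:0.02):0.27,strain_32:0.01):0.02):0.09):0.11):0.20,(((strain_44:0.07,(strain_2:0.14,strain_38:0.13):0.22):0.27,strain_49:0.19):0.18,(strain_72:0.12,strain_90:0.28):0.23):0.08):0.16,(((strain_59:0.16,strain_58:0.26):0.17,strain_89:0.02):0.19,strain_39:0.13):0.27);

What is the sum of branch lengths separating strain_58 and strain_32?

1.48

The path runs strain_58 → … → MRCA → … → strain_32; the MRCA is the root of the tree.
Branch lengths along that path: 0.26 + 0.17 + 0.19 + 0.27 + 0.16 + 0.20 + 0.11 + 0.09 + 0.02 + 0.01 = 1.48.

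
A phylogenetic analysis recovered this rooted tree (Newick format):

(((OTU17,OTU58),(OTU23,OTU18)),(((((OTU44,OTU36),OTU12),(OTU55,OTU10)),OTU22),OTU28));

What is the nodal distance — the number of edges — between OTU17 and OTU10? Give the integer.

8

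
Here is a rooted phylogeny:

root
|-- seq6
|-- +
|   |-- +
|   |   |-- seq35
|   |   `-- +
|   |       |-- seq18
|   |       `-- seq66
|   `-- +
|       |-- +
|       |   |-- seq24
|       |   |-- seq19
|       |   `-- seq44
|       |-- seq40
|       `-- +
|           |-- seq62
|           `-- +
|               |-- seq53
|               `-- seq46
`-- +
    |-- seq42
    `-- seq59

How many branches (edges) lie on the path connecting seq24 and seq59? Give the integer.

6

The MRCA of seq24 and seq59 is the root of the tree.
From seq24 up to that node: 4 branches. From seq59 up to the same node: 2 branches. Total: 4 + 2 = 6.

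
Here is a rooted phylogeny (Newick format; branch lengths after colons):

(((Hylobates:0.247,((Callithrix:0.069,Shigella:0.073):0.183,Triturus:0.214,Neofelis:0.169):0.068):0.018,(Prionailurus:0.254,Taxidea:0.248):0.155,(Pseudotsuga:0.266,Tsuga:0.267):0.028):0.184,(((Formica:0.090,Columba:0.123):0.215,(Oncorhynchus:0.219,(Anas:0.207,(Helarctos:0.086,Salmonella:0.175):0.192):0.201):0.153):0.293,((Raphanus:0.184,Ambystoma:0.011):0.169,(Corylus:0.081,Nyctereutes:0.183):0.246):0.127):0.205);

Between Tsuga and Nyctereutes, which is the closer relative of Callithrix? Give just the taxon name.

The MRCA of Callithrix and Tsuga subtends ((Hylobates,((Callithrix,Shigella),Triturus,Neofelis)),(Prionailurus,Taxidea),(Pseudotsuga,Tsuga)) (9 taxa).
The MRCA of Callithrix and Nyctereutes is the root, subtending the entire tree (19 taxa).
The first is nested inside the second, so Callithrix shares a more recent common ancestor with Tsuga.

Tsuga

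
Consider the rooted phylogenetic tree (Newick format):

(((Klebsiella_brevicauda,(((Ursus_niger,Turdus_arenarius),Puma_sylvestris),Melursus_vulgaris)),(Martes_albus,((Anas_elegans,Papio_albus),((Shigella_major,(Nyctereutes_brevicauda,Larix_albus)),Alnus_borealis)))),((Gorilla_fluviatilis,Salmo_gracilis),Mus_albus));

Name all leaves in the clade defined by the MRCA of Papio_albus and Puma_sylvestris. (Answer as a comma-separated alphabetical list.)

Alnus_borealis, Anas_elegans, Klebsiella_brevicauda, Larix_albus, Martes_albus, Melursus_vulgaris, Nyctereutes_brevicauda, Papio_albus, Puma_sylvestris, Shigella_major, Turdus_arenarius, Ursus_niger

Tracing Papio_albus: it sits inside (Anas_elegans,Papio_albus).
Tracing Puma_sylvestris: it sits inside ((Ursus_niger,Turdus_arenarius),Puma_sylvestris).
The smallest clade enclosing both is ((Klebsiella_brevicauda,(((Ursus_niger,Turdus_arenarius),Puma_sylvestris),Melursus_vulgaris)),(Martes_albus,((Anas_elegans,Papio_albus),((Shigella_major,(Nyctereutes_brevicauda,Larix_albus)),Alnus_borealis)))); the answer is its 12 terminal taxa in alphabetical order.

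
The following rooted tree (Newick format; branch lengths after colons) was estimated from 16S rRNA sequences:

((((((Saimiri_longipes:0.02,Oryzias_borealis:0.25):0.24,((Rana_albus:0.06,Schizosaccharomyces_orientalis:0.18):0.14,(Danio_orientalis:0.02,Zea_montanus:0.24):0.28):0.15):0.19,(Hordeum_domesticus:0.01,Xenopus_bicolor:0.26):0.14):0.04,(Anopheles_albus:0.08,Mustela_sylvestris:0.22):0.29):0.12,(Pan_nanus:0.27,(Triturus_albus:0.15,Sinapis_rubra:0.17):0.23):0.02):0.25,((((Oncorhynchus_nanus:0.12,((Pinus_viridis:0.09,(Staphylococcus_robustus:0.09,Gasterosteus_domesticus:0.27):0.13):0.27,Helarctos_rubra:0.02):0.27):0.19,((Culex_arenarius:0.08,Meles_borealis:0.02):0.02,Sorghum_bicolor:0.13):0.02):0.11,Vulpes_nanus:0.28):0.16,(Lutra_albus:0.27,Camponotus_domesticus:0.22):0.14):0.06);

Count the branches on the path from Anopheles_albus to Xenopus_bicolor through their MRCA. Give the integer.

5

The MRCA of Anopheles_albus and Xenopus_bicolor is the node subtending ((((Saimiri_longipes,Oryzias_borealis),((Rana_albus,Schizosaccharomyces_orientalis),(Danio_orientalis,Zea_montanus))),(Hordeum_domesticus,Xenopus_bicolor)),(Anopheles_albus,Mustela_sylvestris)).
From Anopheles_albus up to that node: 2 branches. From Xenopus_bicolor up to the same node: 3 branches. Total: 2 + 3 = 5.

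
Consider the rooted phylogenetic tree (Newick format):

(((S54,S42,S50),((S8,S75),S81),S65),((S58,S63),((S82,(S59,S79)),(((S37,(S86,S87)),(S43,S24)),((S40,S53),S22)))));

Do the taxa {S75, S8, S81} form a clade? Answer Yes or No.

Yes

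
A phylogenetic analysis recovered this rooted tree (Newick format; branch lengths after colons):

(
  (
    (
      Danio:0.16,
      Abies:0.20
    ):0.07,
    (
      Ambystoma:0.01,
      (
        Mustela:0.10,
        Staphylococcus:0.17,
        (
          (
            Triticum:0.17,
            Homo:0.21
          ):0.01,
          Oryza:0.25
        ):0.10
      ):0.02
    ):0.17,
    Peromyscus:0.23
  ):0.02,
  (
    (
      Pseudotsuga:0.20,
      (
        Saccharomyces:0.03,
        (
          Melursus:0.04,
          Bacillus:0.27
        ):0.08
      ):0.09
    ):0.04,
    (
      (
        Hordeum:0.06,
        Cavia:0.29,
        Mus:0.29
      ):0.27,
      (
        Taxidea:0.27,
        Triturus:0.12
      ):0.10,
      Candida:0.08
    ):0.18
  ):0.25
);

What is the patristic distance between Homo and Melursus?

1.03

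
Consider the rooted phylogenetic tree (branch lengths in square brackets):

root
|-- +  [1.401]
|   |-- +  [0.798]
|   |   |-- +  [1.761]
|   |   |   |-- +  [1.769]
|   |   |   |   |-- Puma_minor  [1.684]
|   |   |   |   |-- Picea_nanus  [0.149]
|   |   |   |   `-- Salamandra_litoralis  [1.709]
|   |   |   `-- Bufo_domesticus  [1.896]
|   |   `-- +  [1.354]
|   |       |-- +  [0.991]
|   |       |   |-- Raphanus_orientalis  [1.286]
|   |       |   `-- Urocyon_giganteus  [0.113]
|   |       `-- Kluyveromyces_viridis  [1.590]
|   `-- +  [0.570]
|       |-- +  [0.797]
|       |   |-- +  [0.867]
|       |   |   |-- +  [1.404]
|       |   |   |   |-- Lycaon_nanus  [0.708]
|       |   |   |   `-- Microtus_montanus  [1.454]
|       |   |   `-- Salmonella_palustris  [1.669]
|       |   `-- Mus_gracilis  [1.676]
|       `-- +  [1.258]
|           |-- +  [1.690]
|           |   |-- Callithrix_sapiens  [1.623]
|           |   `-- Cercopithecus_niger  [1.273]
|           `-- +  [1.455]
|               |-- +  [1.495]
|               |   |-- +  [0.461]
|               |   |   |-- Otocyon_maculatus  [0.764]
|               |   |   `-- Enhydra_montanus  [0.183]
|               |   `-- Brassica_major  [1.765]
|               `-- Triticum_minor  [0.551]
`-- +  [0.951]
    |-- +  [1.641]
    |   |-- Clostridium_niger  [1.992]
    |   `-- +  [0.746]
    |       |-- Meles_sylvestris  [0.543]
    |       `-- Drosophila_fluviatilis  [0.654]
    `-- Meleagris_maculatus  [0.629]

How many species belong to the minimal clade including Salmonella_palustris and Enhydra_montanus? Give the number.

10

The MRCA of Salmonella_palustris and Enhydra_montanus is the node subtending ((((Lycaon_nanus,Microtus_montanus),Salmonella_palustris),Mus_gracilis),((Callithrix_sapiens,Cercopithecus_niger),(((Otocyon_maculatus,Enhydra_montanus),Brassica_major),Triticum_minor))).
That clade contains 10 terminal taxa: Brassica_major, Callithrix_sapiens, Cercopithecus_niger, Enhydra_montanus, Lycaon_nanus, Microtus_montanus, Mus_gracilis, Otocyon_maculatus, Salmonella_palustris, Triticum_minor.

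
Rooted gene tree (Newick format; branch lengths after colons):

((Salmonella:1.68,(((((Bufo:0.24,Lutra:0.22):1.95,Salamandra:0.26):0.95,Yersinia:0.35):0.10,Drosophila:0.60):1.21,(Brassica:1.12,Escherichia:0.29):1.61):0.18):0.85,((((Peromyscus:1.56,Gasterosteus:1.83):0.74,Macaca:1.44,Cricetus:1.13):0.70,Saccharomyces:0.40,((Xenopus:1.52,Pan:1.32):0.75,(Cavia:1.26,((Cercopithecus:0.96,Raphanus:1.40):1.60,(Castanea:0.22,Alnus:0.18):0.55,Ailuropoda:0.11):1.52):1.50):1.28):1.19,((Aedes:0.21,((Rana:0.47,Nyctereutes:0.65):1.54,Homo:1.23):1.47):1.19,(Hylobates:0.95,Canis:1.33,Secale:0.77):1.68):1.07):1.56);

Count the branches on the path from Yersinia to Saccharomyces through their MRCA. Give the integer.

The MRCA of Yersinia and Saccharomyces is the root of the tree.
From Yersinia up to that node: 5 branches. From Saccharomyces up to the same node: 3 branches. Total: 5 + 3 = 8.

8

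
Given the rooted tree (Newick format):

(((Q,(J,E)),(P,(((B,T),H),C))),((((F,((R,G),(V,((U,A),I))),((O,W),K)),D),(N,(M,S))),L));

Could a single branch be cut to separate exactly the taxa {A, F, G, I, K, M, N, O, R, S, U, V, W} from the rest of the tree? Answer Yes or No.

The MRCA of the listed taxa subtends (((F,((R,G),(V,((U,A),I))),((O,W),K)),D),(N,(M,S))).
That clade also contains D, which is not in the proposed group, so the group is not monophyletic.

No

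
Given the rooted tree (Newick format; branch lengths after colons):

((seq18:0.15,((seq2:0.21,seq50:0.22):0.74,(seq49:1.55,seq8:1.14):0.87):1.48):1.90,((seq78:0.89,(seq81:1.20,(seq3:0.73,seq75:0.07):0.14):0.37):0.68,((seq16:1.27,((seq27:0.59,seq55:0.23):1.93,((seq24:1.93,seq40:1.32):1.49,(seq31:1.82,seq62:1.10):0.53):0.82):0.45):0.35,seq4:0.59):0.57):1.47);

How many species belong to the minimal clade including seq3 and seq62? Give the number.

The MRCA of seq3 and seq62 is the node subtending ((seq78,(seq81,(seq3,seq75))),((seq16,((seq27,seq55),((seq24,seq40),(seq31,seq62)))),seq4)).
That clade contains 12 terminal taxa: seq16, seq24, seq27, seq3, seq31, seq4, seq40, seq55, seq62, seq75, seq78, seq81.

12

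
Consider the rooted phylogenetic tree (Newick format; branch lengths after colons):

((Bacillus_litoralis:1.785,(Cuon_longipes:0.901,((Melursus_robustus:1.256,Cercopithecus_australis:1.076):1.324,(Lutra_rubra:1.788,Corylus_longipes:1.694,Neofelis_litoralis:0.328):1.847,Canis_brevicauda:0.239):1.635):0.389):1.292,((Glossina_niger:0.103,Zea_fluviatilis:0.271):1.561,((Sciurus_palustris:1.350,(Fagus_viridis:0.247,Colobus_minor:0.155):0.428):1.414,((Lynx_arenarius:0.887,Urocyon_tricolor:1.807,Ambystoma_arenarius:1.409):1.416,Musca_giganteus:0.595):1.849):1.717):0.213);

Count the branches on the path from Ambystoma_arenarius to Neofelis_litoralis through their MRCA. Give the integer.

10

The MRCA of Ambystoma_arenarius and Neofelis_litoralis is the root of the tree.
From Ambystoma_arenarius up to that node: 5 branches. From Neofelis_litoralis up to the same node: 5 branches. Total: 5 + 5 = 10.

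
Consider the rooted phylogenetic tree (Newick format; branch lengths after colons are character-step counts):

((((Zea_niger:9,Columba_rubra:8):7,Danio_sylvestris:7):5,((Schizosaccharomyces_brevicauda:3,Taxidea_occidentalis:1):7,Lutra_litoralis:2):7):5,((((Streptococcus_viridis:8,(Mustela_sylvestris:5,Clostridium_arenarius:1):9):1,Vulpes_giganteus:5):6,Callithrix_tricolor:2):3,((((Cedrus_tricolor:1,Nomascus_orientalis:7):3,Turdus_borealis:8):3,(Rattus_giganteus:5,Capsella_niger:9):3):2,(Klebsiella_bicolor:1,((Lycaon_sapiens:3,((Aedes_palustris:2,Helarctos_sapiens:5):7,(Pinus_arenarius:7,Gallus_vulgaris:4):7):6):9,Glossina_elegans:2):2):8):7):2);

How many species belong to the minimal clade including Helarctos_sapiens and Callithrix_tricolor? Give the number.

The MRCA of Helarctos_sapiens and Callithrix_tricolor is the node subtending ((((Streptococcus_viridis,(Mustela_sylvestris,Clostridium_arenarius)),Vulpes_giganteus),Callithrix_tricolor),((((Cedrus_tricolor,Nomascus_orientalis),Turdus_borealis),(Rattus_giganteus,Capsella_niger)),(Klebsiella_bicolor,((Lycaon_sapiens,((Aedes_palustris,Helarctos_sapiens),(Pinus_arenarius,Gallus_vulgaris))),Glossina_elegans)))).
That clade contains 17 terminal taxa: Aedes_palustris, Callithrix_tricolor, Capsella_niger, Cedrus_tricolor, Clostridium_arenarius, Gallus_vulgaris, Glossina_elegans, Helarctos_sapiens, Klebsiella_bicolor, Lycaon_sapiens, Mustela_sylvestris, Nomascus_orientalis, Pinus_arenarius, Rattus_giganteus, Streptococcus_viridis, Turdus_borealis, Vulpes_giganteus.

17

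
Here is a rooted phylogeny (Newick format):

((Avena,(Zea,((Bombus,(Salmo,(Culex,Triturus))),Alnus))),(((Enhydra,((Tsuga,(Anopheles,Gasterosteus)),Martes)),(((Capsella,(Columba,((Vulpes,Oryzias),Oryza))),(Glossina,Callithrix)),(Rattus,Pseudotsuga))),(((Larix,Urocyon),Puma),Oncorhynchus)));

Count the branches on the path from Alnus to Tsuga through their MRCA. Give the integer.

10

The MRCA of Alnus and Tsuga is the root of the tree.
From Alnus up to that node: 4 branches. From Tsuga up to the same node: 6 branches. Total: 4 + 6 = 10.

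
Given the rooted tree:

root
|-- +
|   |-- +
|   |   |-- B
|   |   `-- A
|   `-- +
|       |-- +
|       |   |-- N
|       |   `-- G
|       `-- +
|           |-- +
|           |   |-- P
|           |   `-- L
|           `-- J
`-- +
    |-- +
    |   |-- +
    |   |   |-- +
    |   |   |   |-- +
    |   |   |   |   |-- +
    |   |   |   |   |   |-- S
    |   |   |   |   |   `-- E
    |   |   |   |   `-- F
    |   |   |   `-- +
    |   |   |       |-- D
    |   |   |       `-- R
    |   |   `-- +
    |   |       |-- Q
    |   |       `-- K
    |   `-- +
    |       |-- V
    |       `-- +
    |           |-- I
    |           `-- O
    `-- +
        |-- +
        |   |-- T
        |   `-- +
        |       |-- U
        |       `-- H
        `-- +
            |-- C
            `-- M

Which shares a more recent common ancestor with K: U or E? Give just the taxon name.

E

The MRCA of K and E subtends ((((S,E),F),(D,R)),(Q,K)) (7 taxa).
The MRCA of K and U subtends ((((((S,E),F),(D,R)),(Q,K)),(V,(I,O))),((T,(U,H)),(C,M))) (15 taxa).
The first is nested inside the second, so K shares a more recent common ancestor with E.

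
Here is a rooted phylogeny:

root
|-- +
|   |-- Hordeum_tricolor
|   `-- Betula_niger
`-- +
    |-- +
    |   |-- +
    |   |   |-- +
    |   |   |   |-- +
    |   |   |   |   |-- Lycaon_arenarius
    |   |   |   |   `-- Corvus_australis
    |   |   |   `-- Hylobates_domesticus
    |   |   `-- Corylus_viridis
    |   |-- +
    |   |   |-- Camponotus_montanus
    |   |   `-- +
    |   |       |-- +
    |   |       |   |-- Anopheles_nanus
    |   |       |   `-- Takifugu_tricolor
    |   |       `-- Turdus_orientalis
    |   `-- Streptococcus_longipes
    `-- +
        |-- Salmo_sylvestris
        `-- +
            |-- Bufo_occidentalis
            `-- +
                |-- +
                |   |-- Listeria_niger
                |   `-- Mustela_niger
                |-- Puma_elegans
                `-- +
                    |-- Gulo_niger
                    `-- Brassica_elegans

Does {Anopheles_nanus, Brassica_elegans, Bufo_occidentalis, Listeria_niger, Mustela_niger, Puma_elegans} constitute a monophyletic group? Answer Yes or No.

No

The MRCA of the listed taxa subtends (((((Lycaon_arenarius,Corvus_australis),Hylobates_domesticus),Corylus_viridis),(Camponotus_montanus,((Anopheles_nanus,Takifugu_tricolor),Turdus_orientalis)),Streptococcus_longipes),(Salmo_sylvestris,(Bufo_occidentalis,((Listeria_niger,Mustela_niger),Puma_elegans,(Gulo_niger,Brassica_elegans))))).
That clade also contains Camponotus_montanus, Corvus_australis, Corylus_viridis, Gulo_niger, Hylobates_domesticus, Lycaon_arenarius, Salmo_sylvestris, Streptococcus_longipes, Takifugu_tricolor, Turdus_orientalis, which are not in the proposed group, so the group is not monophyletic.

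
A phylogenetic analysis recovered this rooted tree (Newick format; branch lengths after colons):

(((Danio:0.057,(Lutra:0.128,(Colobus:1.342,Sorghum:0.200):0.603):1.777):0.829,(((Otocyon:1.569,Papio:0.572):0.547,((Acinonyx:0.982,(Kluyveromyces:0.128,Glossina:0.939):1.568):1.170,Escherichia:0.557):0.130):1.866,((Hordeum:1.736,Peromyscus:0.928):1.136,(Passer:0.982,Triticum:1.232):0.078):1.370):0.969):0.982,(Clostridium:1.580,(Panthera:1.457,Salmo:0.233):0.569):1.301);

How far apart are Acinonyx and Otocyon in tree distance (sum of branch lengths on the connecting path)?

The path runs Acinonyx → … → MRCA → … → Otocyon; the MRCA is the node subtending ((Otocyon,Papio),((Acinonyx,(Kluyveromyces,Glossina)),Escherichia)).
Branch lengths along that path: 0.982 + 1.170 + 0.130 + 0.547 + 1.569 = 4.398.

4.398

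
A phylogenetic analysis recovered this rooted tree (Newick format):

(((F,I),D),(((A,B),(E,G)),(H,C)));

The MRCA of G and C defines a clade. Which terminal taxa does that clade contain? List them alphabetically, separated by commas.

A, B, C, E, G, H

Tracing G: it sits inside (E,G).
Tracing C: it sits inside (H,C).
The smallest clade enclosing both is (((A,B),(E,G)),(H,C)); the answer is its 6 terminal taxa in alphabetical order.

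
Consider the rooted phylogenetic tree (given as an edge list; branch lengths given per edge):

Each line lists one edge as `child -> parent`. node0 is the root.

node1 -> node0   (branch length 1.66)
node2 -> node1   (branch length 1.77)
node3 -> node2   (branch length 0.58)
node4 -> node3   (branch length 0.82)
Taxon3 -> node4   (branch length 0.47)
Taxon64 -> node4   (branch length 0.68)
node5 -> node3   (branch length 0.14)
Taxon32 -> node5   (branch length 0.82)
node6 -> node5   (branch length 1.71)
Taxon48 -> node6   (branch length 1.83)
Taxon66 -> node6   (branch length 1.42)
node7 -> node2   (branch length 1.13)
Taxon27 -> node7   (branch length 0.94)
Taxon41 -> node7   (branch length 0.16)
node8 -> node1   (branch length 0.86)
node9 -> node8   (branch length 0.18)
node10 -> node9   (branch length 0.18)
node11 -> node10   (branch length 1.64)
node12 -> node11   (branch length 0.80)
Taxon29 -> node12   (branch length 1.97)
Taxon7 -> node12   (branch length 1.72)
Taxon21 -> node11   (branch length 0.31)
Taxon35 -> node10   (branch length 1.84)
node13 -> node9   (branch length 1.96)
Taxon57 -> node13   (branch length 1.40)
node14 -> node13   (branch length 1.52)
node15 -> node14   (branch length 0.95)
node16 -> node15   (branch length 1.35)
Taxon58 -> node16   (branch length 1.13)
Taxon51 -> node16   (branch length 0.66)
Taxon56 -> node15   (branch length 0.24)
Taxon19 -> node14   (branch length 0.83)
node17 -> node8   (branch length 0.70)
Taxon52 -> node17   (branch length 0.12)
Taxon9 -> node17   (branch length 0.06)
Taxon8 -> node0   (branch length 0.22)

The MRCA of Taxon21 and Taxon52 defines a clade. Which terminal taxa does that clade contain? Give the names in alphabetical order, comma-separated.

Taxon19, Taxon21, Taxon29, Taxon35, Taxon51, Taxon52, Taxon56, Taxon57, Taxon58, Taxon7, Taxon9

Tracing Taxon21: it sits inside ((Taxon29,Taxon7),Taxon21).
Tracing Taxon52: it sits inside (Taxon52,Taxon9).
The smallest clade enclosing both is (((((Taxon29,Taxon7),Taxon21),Taxon35),(Taxon57,(((Taxon58,Taxon51),Taxon56),Taxon19))),(Taxon52,Taxon9)); the answer is its 11 terminal taxa in alphabetical order.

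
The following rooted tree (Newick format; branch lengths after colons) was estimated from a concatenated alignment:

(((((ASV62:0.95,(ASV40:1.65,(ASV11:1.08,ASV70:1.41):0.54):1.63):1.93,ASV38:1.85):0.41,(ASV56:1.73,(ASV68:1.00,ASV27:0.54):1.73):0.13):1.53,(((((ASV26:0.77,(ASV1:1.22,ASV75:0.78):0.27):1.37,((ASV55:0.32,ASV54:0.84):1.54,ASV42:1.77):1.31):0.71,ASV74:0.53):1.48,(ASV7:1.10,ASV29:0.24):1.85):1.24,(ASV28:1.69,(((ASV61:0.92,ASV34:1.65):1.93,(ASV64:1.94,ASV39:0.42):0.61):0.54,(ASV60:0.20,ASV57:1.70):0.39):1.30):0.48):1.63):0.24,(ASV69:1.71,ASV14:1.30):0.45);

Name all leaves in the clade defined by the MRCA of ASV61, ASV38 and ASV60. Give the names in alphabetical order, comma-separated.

ASV1, ASV11, ASV26, ASV27, ASV28, ASV29, ASV34, ASV38, ASV39, ASV40, ASV42, ASV54, ASV55, ASV56, ASV57, ASV60, ASV61, ASV62, ASV64, ASV68, ASV7, ASV70, ASV74, ASV75

Tracing ASV61: it sits inside (ASV61,ASV34).
Tracing ASV38: it sits inside ((ASV62,(ASV40,(ASV11,ASV70))),ASV38).
Tracing ASV60: it sits inside (ASV60,ASV57).
The smallest clade enclosing all 3 is ((((ASV62,(ASV40,(ASV11,ASV70))),ASV38),(ASV56,(ASV68,ASV27))),(((((ASV26,(ASV1,ASV75)),((ASV55,ASV54),ASV42)),ASV74),(ASV7,ASV29)),(ASV28,(((ASV61,ASV34),(ASV64,ASV39)),(ASV60,ASV57))))); the answer is its 24 terminal taxa in alphabetical order.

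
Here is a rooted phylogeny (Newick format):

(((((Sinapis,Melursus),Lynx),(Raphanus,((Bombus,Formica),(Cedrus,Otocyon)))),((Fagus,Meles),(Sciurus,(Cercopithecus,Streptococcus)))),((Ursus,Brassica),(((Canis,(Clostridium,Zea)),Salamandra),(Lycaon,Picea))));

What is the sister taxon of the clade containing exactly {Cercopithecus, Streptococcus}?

The clade containing exactly {Cercopithecus, Streptococcus} attaches to the tree at the node subtending (Sciurus,(Cercopithecus,Streptococcus)).
The other lineage descending from that same node — the sister group — is the single tip Sciurus.

Sciurus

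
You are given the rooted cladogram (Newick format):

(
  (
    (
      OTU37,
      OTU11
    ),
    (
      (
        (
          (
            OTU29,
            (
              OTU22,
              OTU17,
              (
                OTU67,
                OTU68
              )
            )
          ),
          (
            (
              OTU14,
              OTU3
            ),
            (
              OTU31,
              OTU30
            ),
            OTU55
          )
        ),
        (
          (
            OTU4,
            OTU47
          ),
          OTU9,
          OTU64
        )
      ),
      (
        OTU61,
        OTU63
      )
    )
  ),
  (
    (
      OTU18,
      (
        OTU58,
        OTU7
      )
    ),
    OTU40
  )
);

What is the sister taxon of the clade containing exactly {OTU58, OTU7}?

The clade containing exactly {OTU58, OTU7} attaches to the tree at the node subtending (OTU18,(OTU58,OTU7)).
The other lineage descending from that same node — the sister group — is the single tip OTU18.

OTU18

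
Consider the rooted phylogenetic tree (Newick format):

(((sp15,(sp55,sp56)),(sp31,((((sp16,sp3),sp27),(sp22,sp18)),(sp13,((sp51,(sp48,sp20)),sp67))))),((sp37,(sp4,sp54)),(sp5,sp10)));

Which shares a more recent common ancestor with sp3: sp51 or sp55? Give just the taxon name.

sp51

The MRCA of sp3 and sp51 subtends ((((sp16,sp3),sp27),(sp22,sp18)),(sp13,((sp51,(sp48,sp20)),sp67))) (10 taxa).
The MRCA of sp3 and sp55 subtends ((sp15,(sp55,sp56)),(sp31,((((sp16,sp3),sp27),(sp22,sp18)),(sp13,((sp51,(sp48,sp20)),sp67))))) (14 taxa).
The first is nested inside the second, so sp3 shares a more recent common ancestor with sp51.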